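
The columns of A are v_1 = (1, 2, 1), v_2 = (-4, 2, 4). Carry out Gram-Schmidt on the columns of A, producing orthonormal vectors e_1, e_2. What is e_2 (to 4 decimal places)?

e_1 = v_1/‖v_1‖ = (1, 2, 1)/2.4495 = (0.4082, 0.8165, 0.4082).
r_{12} = e_1·v_2 = 1.6330.
u_2 = v_2 − 1.6330·e_1 = (-4.6667, 0.6667, 3.3333).
‖u_2‖ = 5.7735, so e_2 = (-0.8083, 0.1155, 0.5774).

e_2 = (-0.8083, 0.1155, 0.5774)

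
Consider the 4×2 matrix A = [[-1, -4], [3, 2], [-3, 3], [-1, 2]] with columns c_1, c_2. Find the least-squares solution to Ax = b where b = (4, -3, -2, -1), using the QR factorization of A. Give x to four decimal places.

c_1 = (-1, 3, -3, -1); ‖c_1‖ = 4.4721, so q_1 = (-0.2236, 0.6708, -0.6708, -0.2236).
q_1·c_2 = (-0.2236)·(-4) + 0.6708·2 + (-0.6708)·3 + (-0.2236)·2 = -0.2236.
u_2 = c_2 + 0.2236·q_1 = (-4.0500, 2.1500, 2.8500, 1.9500).
‖u_2‖ = 5.7402, so q_2 = (-0.7055, 0.3746, 0.4965, 0.3397).
Qᵀb = (-1.3416, -5.2786).
Back-substitute: x_2 = -5.2786/5.7402 = -0.9196.
x_1 = (-1.3416 + 0.2236·(-0.9196))/4.4721 = -0.3460.

x = (-0.3460, -0.9196)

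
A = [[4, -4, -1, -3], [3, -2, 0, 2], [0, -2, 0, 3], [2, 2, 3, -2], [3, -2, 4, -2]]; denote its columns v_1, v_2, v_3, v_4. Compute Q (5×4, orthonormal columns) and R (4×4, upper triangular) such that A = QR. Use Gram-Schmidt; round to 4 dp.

e_1 = v_1/‖v_1‖ = (4, 3, 0, 2, 3)/6.1644 = (0.6489, 0.4867, 0.0000, 0.3244, 0.4867).
r_{12} = e_1·v_2 = -3.8933.
u_2 = v_2 + 3.8933·e_1 = (-1.4737, -0.1053, -2.0000, 3.2632, -0.1053).
‖u_2‖ = 4.1039, so e_2 = (-0.3591, -0.0256, -0.4873, 0.7951, -0.0256).
r_{13} = e_1·v_3 = 2.2711; r_{23} = e_2·v_3 = 2.6419.
u_3 = v_3 − 2.2711·e_1 − 2.6419·e_2 = (-1.5250, -1.0375, 1.2875, 0.1625, 2.9625).
‖u_3‖ = 3.7232, so e_3 = (-0.4096, -0.2787, 0.3458, 0.0436, 0.7957).
r_{14} = e_1·v_4 = -2.5955; r_{24} = e_2·v_4 = -1.9750; r_{34} = e_3·v_4 = 0.0302.
u_4 = v_4 + 2.5955·e_1 + 1.9750·e_2 − 0.0302·e_3 = (-2.0126, 3.2209, 2.0271, 0.4112, -0.8115).
‖u_4‖ = 4.4002, so e_4 = (-0.4574, 0.7320, 0.4607, 0.0934, -0.1844).

Q = [[0.6489, -0.3591, -0.4096, -0.4574], [0.4867, -0.0256, -0.2787, 0.7320], [0.0000, -0.4873, 0.3458, 0.4607], [0.3244, 0.7951, 0.0436, 0.0934], [0.4867, -0.0256, 0.7957, -0.1844]], R = [[6.1644, -3.8933, 2.2711, -2.5955], [0.0000, 4.1039, 2.6419, -1.9750], [0.0000, 0.0000, 3.7232, 0.0302], [0.0000, 0.0000, 0.0000, 4.4002]]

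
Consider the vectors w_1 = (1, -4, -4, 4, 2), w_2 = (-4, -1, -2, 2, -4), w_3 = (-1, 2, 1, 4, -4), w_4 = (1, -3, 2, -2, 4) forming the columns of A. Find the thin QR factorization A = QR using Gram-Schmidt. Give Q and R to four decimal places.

Q = [[0.1374, -0.6580, 0.3564, -0.2663], [-0.5494, -0.0628, 0.3973, -0.5825], [-0.5494, -0.2213, 0.3170, 0.7403], [0.5494, 0.2213, 0.7459, 0.1628], [0.2747, -0.6820, -0.2413, 0.1232]], R = [[7.2801, 1.0989, -0.6868, 0.6868], [0.0000, 6.3081, 3.9243, -4.0828], [0.0000, 0.0000, 4.7041, -2.6586], [0.0000, 0.0000, 0.0000, 3.1290]]

e_1 = w_1/‖w_1‖ = (1, -4, -4, 4, 2)/7.2801 = (0.1374, -0.5494, -0.5494, 0.5494, 0.2747).
r_{12} = e_1·w_2 = 1.0989.
u_2 = w_2 − 1.0989·e_1 = (-4.1509, -0.3962, -1.3962, 1.3962, -4.3019).
‖u_2‖ = 6.3081, so e_2 = (-0.6580, -0.0628, -0.2213, 0.2213, -0.6820).
r_{13} = e_1·w_3 = -0.6868; r_{23} = e_2·w_3 = 3.9243.
u_3 = w_3 + 0.6868·e_1 − 3.9243·e_2 = (1.6766, 1.8691, 1.4912, 3.5088, -1.1351).
‖u_3‖ = 4.7041, so e_3 = (0.3564, 0.3973, 0.3170, 0.7459, -0.2413).
r_{14} = e_1·w_4 = 0.6868; r_{24} = e_2·w_4 = -4.0828; r_{34} = e_3·w_4 = -2.6586.
u_4 = w_4 − 0.6868·e_1 + 4.0828·e_2 + 2.6586·e_3 = (-0.8334, -1.8227, 2.3165, 0.5094, 0.3855).
‖u_4‖ = 3.1290, so e_4 = (-0.2663, -0.5825, 0.7403, 0.1628, 0.1232).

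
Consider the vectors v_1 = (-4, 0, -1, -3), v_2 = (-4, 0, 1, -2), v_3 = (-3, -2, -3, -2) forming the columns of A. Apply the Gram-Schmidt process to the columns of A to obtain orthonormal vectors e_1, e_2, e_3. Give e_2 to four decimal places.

v_1 = (-4, 0, -1, -3); ‖v_1‖ = 5.0990, so e_1 = (-0.7845, 0.0000, -0.1961, -0.5883).
e_1·v_2 = (-0.7845)·(-4) + 0.0000·0 + (-0.1961)·1 + (-0.5883)·(-2) = 4.1184.
u_2 = v_2 − 4.1184·e_1 = (-0.7692, 0.0000, 1.8077, 0.4231).
‖u_2‖ = 2.0096, so e_2 = (-0.3828, 0.0000, 0.8995, 0.2105).

e_2 = (-0.3828, 0.0000, 0.8995, 0.2105)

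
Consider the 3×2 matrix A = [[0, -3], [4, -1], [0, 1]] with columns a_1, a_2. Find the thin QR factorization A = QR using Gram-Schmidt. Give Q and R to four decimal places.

a_1 = (0, 4, 0); ‖a_1‖ = 4.0000, so q_1 = (0.0000, 1.0000, 0.0000).
q_1·a_2 = 0.0000·(-3) + 1.0000·(-1) + 0.0000·1 = -1.0000.
u_2 = a_2 + 1.0000·q_1 = (-3.0000, 0.0000, 1.0000).
‖u_2‖ = 3.1623, so q_2 = (-0.9487, 0.0000, 0.3162).

Q = [[0.0000, -0.9487], [1.0000, 0.0000], [0.0000, 0.3162]], R = [[4.0000, -1.0000], [0.0000, 3.1623]]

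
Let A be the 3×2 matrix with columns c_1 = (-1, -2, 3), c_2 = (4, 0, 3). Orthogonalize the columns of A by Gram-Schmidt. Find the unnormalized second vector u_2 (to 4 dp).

c_1 = (-1, -2, 3); ‖c_1‖ = 3.7417, so q_1 = (-0.2673, -0.5345, 0.8018).
q_1·c_2 = (-0.2673)·4 + (-0.5345)·0 + 0.8018·3 = 1.3363.
u_2 = c_2 − 1.3363·q_1 = (4.3571, 0.7143, 1.9286).

u_2 = (4.3571, 0.7143, 1.9286)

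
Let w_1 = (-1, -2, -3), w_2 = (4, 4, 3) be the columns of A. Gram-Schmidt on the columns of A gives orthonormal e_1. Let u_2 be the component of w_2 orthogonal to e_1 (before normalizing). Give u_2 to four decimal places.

u_2 = (2.5000, 1.0000, -1.5000)

w_1 = (-1, -2, -3); ‖w_1‖ = 3.7417, so e_1 = (-0.2673, -0.5345, -0.8018).
e_1·w_2 = (-0.2673)·4 + (-0.5345)·4 + (-0.8018)·3 = -5.6125.
u_2 = w_2 + 5.6125·e_1 = (2.5000, 1.0000, -1.5000).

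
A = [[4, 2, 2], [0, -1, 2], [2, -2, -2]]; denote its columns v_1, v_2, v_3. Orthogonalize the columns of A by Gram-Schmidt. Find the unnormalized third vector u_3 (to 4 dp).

v_1 = (4, 0, 2); ‖v_1‖ = 4.4721, so e_1 = (0.8944, 0.0000, 0.4472).
e_1·v_2 = 0.8944·2 + 0.0000·(-1) + 0.4472·(-2) = 0.8944.
u_2 = v_2 − 0.8944·e_1 = (1.2000, -1.0000, -2.4000).
‖u_2‖ = 2.8636, so e_2 = (0.4191, -0.3492, -0.8381).
e_1·v_3 = 0.8944·2 + 0.0000·2 + 0.4472·(-2) = 0.8944; e_2·v_3 = 0.4191·2 + (-0.3492)·2 + (-0.8381)·(-2) = 1.8159.
u_3 = v_3 − 0.8944·e_1 − 1.8159·e_2 = (0.4390, 2.6341, -0.8780).

u_3 = (0.4390, 2.6341, -0.8780)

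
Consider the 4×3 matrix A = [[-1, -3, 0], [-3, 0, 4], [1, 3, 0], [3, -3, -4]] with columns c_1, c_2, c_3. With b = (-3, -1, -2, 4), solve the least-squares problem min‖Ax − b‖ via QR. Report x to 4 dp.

x = (3.5000, -1.0000, 2.3750)

q_1 = c_1/‖c_1‖ = (-1, -3, 1, 3)/4.4721 = (-0.2236, -0.6708, 0.2236, 0.6708).
r_{12} = q_1·c_2 = -0.6708.
u_2 = c_2 + 0.6708·q_1 = (-3.1500, -0.4500, 3.1500, -2.5500).
‖u_2‖ = 5.1527, so q_2 = (-0.6113, -0.0873, 0.6113, -0.4949).
r_{13} = q_1·c_3 = -5.3666; r_{23} = q_2·c_3 = 1.6302.
u_3 = c_3 + 5.3666·q_1 − 1.6302·q_2 = (-0.2034, 0.5424, 0.2034, 0.4068).
‖u_3‖ = 0.7365, so q_3 = (-0.2762, 0.7365, 0.2762, 0.5523).
Qᵀb = (3.5777, -1.2809, 1.7491).
Back-substitute: x_3 = 1.7491/0.7365 = 2.3750.
x_2 = (-1.2809 − 1.6302·2.3750)/5.1527 = -1.0000.
x_1 = (3.5777 + 0.6708·(-1.0000) + 5.3666·2.3750)/4.4721 = 3.5000.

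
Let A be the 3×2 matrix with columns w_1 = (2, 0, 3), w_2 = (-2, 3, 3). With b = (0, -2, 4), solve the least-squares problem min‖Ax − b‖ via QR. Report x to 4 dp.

q_1 = w_1/‖w_1‖ = (2, 0, 3)/3.6056 = (0.5547, 0.0000, 0.8321).
r_{12} = q_1·w_2 = 1.3868.
u_2 = w_2 − 1.3868·q_1 = (-2.7692, 3.0000, 1.8462).
‖u_2‖ = 4.4807, so q_2 = (-0.6180, 0.6695, 0.4120).
Qᵀb = (3.3282, 0.3090).
Back-substitute: x_2 = 0.3090/4.4807 = 0.0690.
x_1 = (3.3282 − 1.3868·0.0690)/3.6056 = 0.8966.

x = (0.8966, 0.0690)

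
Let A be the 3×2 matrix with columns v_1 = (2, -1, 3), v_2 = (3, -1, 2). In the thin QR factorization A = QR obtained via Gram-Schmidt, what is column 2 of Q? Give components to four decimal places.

e_2 = (0.8230, -0.0514, -0.5658)

e_1 = v_1/‖v_1‖ = (2, -1, 3)/3.7417 = (0.5345, -0.2673, 0.8018).
r_{12} = e_1·v_2 = 3.4744.
u_2 = v_2 − 3.4744·e_1 = (1.1429, -0.0714, -0.7857).
‖u_2‖ = 1.3887, so e_2 = (0.8230, -0.0514, -0.5658).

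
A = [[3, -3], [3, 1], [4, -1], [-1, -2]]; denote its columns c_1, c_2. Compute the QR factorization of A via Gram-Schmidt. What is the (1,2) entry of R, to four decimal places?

r_{12} = -1.3522

c_1 = (3, 3, 4, -1); ‖c_1‖ = 5.9161, so e_1 = (0.5071, 0.5071, 0.6761, -0.1690).
r_{12} = e_1·c_2 = -1.3522.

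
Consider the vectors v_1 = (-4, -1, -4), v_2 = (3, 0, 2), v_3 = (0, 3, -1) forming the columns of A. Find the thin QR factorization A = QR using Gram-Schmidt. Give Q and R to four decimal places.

v_1 = (-4, -1, -4); ‖v_1‖ = 5.7446, so e_1 = (-0.6963, -0.1741, -0.6963).
e_1·v_2 = (-0.6963)·3 + (-0.1741)·0 + (-0.6963)·2 = -3.4816.
u_2 = v_2 + 3.4816·e_1 = (0.5758, -0.6061, -0.4242).
‖u_2‖ = 0.9374, so e_2 = (0.6142, -0.6465, -0.4526).
e_1·v_3 = (-0.6963)·0 + (-0.1741)·3 + (-0.6963)·(-1) = 0.1741; e_2·v_3 = 0.6142·0 + (-0.6465)·3 + (-0.4526)·(-1) = -1.4870.
u_3 = v_3 − 0.1741·e_1 + 1.4870·e_2 = (1.0345, 2.0690, -1.5517).
‖u_3‖ = 2.7854, so e_3 = (0.3714, 0.7428, -0.5571).

Q = [[-0.6963, 0.6142, 0.3714], [-0.1741, -0.6465, 0.7428], [-0.6963, -0.4526, -0.5571]], R = [[5.7446, -3.4816, 0.1741], [0.0000, 0.9374, -1.4870], [0.0000, 0.0000, 2.7854]]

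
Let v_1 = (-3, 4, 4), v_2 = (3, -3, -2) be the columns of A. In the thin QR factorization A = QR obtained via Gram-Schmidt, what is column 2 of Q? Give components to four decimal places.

v_1 = (-3, 4, 4); ‖v_1‖ = 6.4031, so e_1 = (-0.4685, 0.6247, 0.6247).
e_1·v_2 = (-0.4685)·3 + 0.6247·(-3) + 0.6247·(-2) = -4.5290.
u_2 = v_2 + 4.5290·e_1 = (0.8780, -0.1707, 0.8293).
‖u_2‖ = 1.2198, so e_2 = (0.7199, -0.1400, 0.6799).

e_2 = (0.7199, -0.1400, 0.6799)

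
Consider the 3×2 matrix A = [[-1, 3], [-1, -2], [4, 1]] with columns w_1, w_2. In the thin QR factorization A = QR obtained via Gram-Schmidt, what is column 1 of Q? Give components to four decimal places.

q_1 = (-0.2357, -0.2357, 0.9428)

q_1 = w_1/‖w_1‖ = (-1, -1, 4)/4.2426 = (-0.2357, -0.2357, 0.9428).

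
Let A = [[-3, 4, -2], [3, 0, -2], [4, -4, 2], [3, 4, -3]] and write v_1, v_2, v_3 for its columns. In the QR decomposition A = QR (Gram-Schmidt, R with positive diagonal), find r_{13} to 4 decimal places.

e_1 = v_1/‖v_1‖ = (-3, 3, 4, 3)/6.5574 = (-0.4575, 0.4575, 0.6100, 0.4575).
r_{13} = e_1·v_3 = -0.1525.

r_{13} = -0.1525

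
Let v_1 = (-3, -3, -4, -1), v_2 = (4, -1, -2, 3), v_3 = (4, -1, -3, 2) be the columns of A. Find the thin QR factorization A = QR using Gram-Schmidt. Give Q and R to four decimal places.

Q = [[-0.5071, 0.6728, 0.4258], [-0.5071, -0.2471, 0.3617], [-0.6761, -0.4521, -0.4104], [-0.1690, 0.5309, -0.7208]], R = [[5.9161, -0.6761, 0.1690], [0.0000, 5.4353, 5.3565], [0.0000, 0.0000, 1.1311]]

v_1 = (-3, -3, -4, -1); ‖v_1‖ = 5.9161, so e_1 = (-0.5071, -0.5071, -0.6761, -0.1690).
e_1·v_2 = (-0.5071)·4 + (-0.5071)·(-1) + (-0.6761)·(-2) + (-0.1690)·3 = -0.6761.
u_2 = v_2 + 0.6761·e_1 = (3.6571, -1.3429, -2.4571, 2.8857).
‖u_2‖ = 5.4353, so e_2 = (0.6728, -0.2471, -0.4521, 0.5309).
e_1·v_3 = (-0.5071)·4 + (-0.5071)·(-1) + (-0.6761)·(-3) + (-0.1690)·2 = 0.1690; e_2·v_3 = 0.6728·4 + (-0.2471)·(-1) + (-0.4521)·(-3) + 0.5309·2 = 5.3565.
u_3 = v_3 − 0.1690·e_1 − 5.3565·e_2 = (0.4816, 0.4091, -0.4642, -0.8153).
‖u_3‖ = 1.1311, so e_3 = (0.4258, 0.3617, -0.4104, -0.7208).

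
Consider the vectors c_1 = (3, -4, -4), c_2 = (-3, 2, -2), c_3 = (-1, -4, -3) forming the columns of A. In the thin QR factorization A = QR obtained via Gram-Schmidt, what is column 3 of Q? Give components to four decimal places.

q_3 = (-0.6447, -0.7252, 0.2417)

q_1 = c_1/‖c_1‖ = (3, -4, -4)/6.4031 = (0.4685, -0.6247, -0.6247).
r_{12} = q_1·c_2 = -1.4056.
u_2 = c_2 + 1.4056·q_1 = (-2.3415, 1.1220, -2.8780).
‖u_2‖ = 3.8761, so q_2 = (-0.6041, 0.2895, -0.7425).
r_{13} = q_1·c_3 = 3.9043; r_{23} = q_2·c_3 = 1.6738.
u_3 = c_3 − 3.9043·q_1 − 1.6738·q_2 = (-1.8182, -2.0455, 0.6818).
‖u_3‖ = 2.8204, so q_3 = (-0.6447, -0.7252, 0.2417).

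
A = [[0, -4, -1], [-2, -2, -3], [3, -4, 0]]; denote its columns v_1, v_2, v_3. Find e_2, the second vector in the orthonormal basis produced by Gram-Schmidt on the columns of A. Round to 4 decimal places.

e_2 = (-0.7175, -0.5795, -0.3864)

v_1 = (0, -2, 3); ‖v_1‖ = 3.6056, so e_1 = (0.0000, -0.5547, 0.8321).
e_1·v_2 = 0.0000·(-4) + (-0.5547)·(-2) + 0.8321·(-4) = -2.2188.
u_2 = v_2 + 2.2188·e_1 = (-4.0000, -3.2308, -2.1538).
‖u_2‖ = 5.5747, so e_2 = (-0.7175, -0.5795, -0.3864).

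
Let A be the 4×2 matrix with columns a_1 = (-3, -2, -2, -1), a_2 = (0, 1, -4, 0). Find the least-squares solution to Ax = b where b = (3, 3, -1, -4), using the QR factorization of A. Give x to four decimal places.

x = (-0.7222, 0.6667)

a_1 = (-3, -2, -2, -1); ‖a_1‖ = 4.2426, so e_1 = (-0.7071, -0.4714, -0.4714, -0.2357).
e_1·a_2 = (-0.7071)·0 + (-0.4714)·1 + (-0.4714)·(-4) + (-0.2357)·0 = 1.4142.
u_2 = a_2 − 1.4142·e_1 = (1.0000, 1.6667, -3.3333, 0.3333).
‖u_2‖ = 3.8730, so e_2 = (0.2582, 0.4303, -0.8607, 0.0861).
Qᵀb = (-2.1213, 2.5820).
Back-substitute: x_2 = 2.5820/3.8730 = 0.6667.
x_1 = (-2.1213 − 1.4142·0.6667)/4.2426 = -0.7222.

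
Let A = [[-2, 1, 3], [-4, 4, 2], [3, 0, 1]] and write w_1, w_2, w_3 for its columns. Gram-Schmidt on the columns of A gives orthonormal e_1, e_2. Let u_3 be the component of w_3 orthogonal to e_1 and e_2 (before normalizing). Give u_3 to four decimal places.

w_1 = (-2, -4, 3); ‖w_1‖ = 5.3852, so e_1 = (-0.3714, -0.7428, 0.5571).
e_1·w_2 = (-0.3714)·1 + (-0.7428)·4 + 0.5571·0 = -3.3425.
u_2 = w_2 + 3.3425·e_1 = (-0.2414, 1.5172, 1.8621).
‖u_2‖ = 2.4140, so e_2 = (-0.1000, 0.6285, 0.7713).
e_1·w_3 = (-0.3714)·3 + (-0.7428)·2 + 0.5571·1 = -2.0426; e_2·w_3 = (-0.1000)·3 + 0.6285·2 + 0.7713·1 = 1.7284.
u_3 = w_3 + 2.0426·e_1 − 1.7284·e_2 = (2.4142, -0.6036, 0.8047).

u_3 = (2.4142, -0.6036, 0.8047)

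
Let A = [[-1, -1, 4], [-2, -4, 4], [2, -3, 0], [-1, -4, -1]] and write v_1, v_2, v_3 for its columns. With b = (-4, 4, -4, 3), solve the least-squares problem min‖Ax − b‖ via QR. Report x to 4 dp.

q_1 = v_1/‖v_1‖ = (-1, -2, 2, -1)/3.1623 = (-0.3162, -0.6325, 0.6325, -0.3162).
r_{12} = q_1·v_2 = 2.2136.
u_2 = v_2 − 2.2136·q_1 = (-0.3000, -2.6000, -4.4000, -3.3000).
‖u_2‖ = 6.0910, so q_2 = (-0.0493, -0.4269, -0.7224, -0.5418).
r_{13} = q_1·v_3 = -3.4785; r_{23} = q_2·v_3 = -1.3627.
u_3 = v_3 + 3.4785·q_1 + 1.3627·q_2 = (2.8329, 1.2183, 1.2156, -2.8383).
‖u_3‖ = 4.3638, so q_3 = (0.6492, 0.2792, 0.2786, -0.6504).
Qᵀb = (-4.7434, -0.2463, -4.5454).
Back-substitute: x_3 = -4.5454/4.3638 = -1.0416.
x_2 = (-0.2463 + 1.3627·(-1.0416))/6.0910 = -0.2735.
x_1 = (-4.7434 − 2.2136·(-0.2735) + 3.4785·(-1.0416))/3.1623 = -2.4544.

x = (-2.4544, -0.2735, -1.0416)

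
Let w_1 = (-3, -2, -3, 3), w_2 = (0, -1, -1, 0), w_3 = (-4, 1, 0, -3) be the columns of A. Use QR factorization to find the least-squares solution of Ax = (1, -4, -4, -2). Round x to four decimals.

x = (-0.5147, 5.3613, 0.1491)

w_1 = (-3, -2, -3, 3); ‖w_1‖ = 5.5678, so q_1 = (-0.5388, -0.3592, -0.5388, 0.5388).
q_1·w_2 = (-0.5388)·0 + (-0.3592)·(-1) + (-0.5388)·(-1) + 0.5388·0 = 0.8980.
u_2 = w_2 − 0.8980·q_1 = (0.4839, -0.6774, -0.5161, -0.4839).
‖u_2‖ = 1.0925, so q_2 = (0.4429, -0.6201, -0.4724, -0.4429).
q_1·w_3 = (-0.5388)·(-4) + (-0.3592)·1 + (-0.5388)·0 + 0.5388·(-3) = 0.1796; q_2·w_3 = 0.4429·(-4) + (-0.6201)·1 + (-0.4724)·0 + (-0.4429)·(-3) = -1.0630.
u_3 = w_3 − 0.1796·q_1 + 1.0630·q_2 = (-3.4324, 0.4054, -0.4054, -3.5676).
‖u_3‖ = 4.9838, so q_3 = (-0.6887, 0.0813, -0.0813, -0.7158).
Qᵀb = (1.9757, 5.6987, 0.7430).
Back-substitute: x_3 = 0.7430/4.9838 = 0.1491.
x_2 = (5.6987 + 1.0630·0.1491)/1.0925 = 5.3613.
x_1 = (1.9757 − 0.8980·5.3613 − 0.1796·0.1491)/5.5678 = -0.5147.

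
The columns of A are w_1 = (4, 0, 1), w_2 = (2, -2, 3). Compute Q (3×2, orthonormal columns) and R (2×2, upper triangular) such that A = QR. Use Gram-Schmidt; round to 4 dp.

w_1 = (4, 0, 1); ‖w_1‖ = 4.1231, so q_1 = (0.9701, 0.0000, 0.2425).
q_1·w_2 = 0.9701·2 + 0.0000·(-2) + 0.2425·3 = 2.6679.
u_2 = w_2 − 2.6679·q_1 = (-0.5882, -2.0000, 2.3529).
‖u_2‖ = 3.1436, so q_2 = (-0.1871, -0.6362, 0.7485).

Q = [[0.9701, -0.1871], [0.0000, -0.6362], [0.2425, 0.7485]], R = [[4.1231, 2.6679], [0.0000, 3.1436]]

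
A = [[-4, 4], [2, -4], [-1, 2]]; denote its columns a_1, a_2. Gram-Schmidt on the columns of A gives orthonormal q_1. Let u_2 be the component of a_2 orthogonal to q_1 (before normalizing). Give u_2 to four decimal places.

u_2 = (-0.9524, -1.5238, 0.7619)

a_1 = (-4, 2, -1); ‖a_1‖ = 4.5826, so q_1 = (-0.8729, 0.4364, -0.2182).
q_1·a_2 = (-0.8729)·4 + 0.4364·(-4) + (-0.2182)·2 = -5.6737.
u_2 = a_2 + 5.6737·q_1 = (-0.9524, -1.5238, 0.7619).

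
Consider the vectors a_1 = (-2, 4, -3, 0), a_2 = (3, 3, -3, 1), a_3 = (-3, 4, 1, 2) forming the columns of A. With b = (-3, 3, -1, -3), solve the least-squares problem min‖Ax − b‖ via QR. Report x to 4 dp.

x = (1.2348, -0.6420, -0.2726)

a_1 = (-2, 4, -3, 0); ‖a_1‖ = 5.3852, so e_1 = (-0.3714, 0.7428, -0.5571, 0.0000).
e_1·a_2 = (-0.3714)·3 + 0.7428·3 + (-0.5571)·(-3) + 0.0000·1 = 2.7854.
u_2 = a_2 − 2.7854·e_1 = (4.0345, 0.9310, -1.4483, 1.0000).
‖u_2‖ = 4.4990, so e_2 = (0.8967, 0.2069, -0.3219, 0.2223).
e_1·a_3 = (-0.3714)·(-3) + 0.7428·4 + (-0.5571)·1 + 0.0000·2 = 3.5282; e_2·a_3 = 0.8967·(-3) + 0.2069·4 + (-0.3219)·1 + 0.2223·2 = -1.7398.
u_3 = a_3 − 3.5282·e_1 + 1.7398·e_2 = (-0.1295, 1.7394, 2.4055, 2.3867).
‖u_3‖ = 3.8111, so e_3 = (-0.0340, 0.4564, 0.6312, 0.6262).
Qᵀb = (3.8996, -2.4143, -1.0388).
Back-substitute: x_3 = -1.0388/3.8111 = -0.2726.
x_2 = (-2.4143 + 1.7398·(-0.2726))/4.4990 = -0.6420.
x_1 = (3.8996 − 2.7854·(-0.6420) − 3.5282·(-0.2726))/5.3852 = 1.2348.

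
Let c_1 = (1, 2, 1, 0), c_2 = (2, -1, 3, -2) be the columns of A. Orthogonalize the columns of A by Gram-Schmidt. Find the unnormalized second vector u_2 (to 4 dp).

q_1 = c_1/‖c_1‖ = (1, 2, 1, 0)/2.4495 = (0.4082, 0.8165, 0.4082, 0.0000).
r_{12} = q_1·c_2 = 1.2247.
u_2 = c_2 − 1.2247·q_1 = (1.5000, -2.0000, 2.5000, -2.0000).

u_2 = (1.5000, -2.0000, 2.5000, -2.0000)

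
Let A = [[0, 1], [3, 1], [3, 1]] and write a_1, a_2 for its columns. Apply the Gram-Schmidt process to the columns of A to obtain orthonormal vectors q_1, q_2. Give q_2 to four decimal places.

q_2 = (1.0000, 0.0000, 0.0000)

a_1 = (0, 3, 3); ‖a_1‖ = 4.2426, so q_1 = (0.0000, 0.7071, 0.7071).
q_1·a_2 = 0.0000·1 + 0.7071·1 + 0.7071·1 = 1.4142.
u_2 = a_2 − 1.4142·q_1 = (1.0000, 0.0000, 0.0000).
‖u_2‖ = 1.0000, so q_2 = (1.0000, 0.0000, 0.0000).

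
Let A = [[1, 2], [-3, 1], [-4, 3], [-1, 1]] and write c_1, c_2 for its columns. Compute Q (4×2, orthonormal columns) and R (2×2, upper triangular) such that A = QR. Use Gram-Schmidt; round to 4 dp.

Q = [[0.1925, 0.9052], [-0.5774, -0.1997], [-0.7698, 0.3328], [-0.1925, 0.1731]], R = [[5.1962, -2.6943], [0.0000, 2.7822]]

c_1 = (1, -3, -4, -1); ‖c_1‖ = 5.1962, so e_1 = (0.1925, -0.5774, -0.7698, -0.1925).
e_1·c_2 = 0.1925·2 + (-0.5774)·1 + (-0.7698)·3 + (-0.1925)·1 = -2.6943.
u_2 = c_2 + 2.6943·e_1 = (2.5185, -0.5556, 0.9259, 0.4815).
‖u_2‖ = 2.7822, so e_2 = (0.9052, -0.1997, 0.3328, 0.1731).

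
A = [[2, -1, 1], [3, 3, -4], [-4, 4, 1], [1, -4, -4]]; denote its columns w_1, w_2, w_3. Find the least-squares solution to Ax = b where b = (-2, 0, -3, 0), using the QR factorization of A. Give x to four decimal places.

x = (0.1798, -0.1800, -0.0148)

w_1 = (2, 3, -4, 1); ‖w_1‖ = 5.4772, so e_1 = (0.3651, 0.5477, -0.7303, 0.1826).
e_1·w_2 = 0.3651·(-1) + 0.5477·3 + (-0.7303)·4 + 0.1826·(-4) = -2.3735.
u_2 = w_2 + 2.3735·e_1 = (-0.1333, 4.3000, 2.2667, -3.5667).
‖u_2‖ = 6.0305, so e_2 = (-0.0221, 0.7130, 0.3759, -0.5914).
e_1·w_3 = 0.3651·1 + 0.5477·(-4) + (-0.7303)·1 + 0.1826·(-4) = -3.2863; e_2·w_3 = (-0.0221)·1 + 0.7130·(-4) + 0.3759·1 + (-0.5914)·(-4) = -0.1327.
u_3 = w_3 + 3.2863·e_1 + 0.1327·e_2 = (2.1971, -2.1054, -1.3501, -3.4785).
‖u_3‖ = 4.8148, so e_3 = (0.4563, -0.4373, -0.2804, -0.7225).
Qᵀb = (1.4606, -1.0834, -0.0714).
Back-substitute: x_3 = -0.0714/4.8148 = -0.0148.
x_2 = (-1.0834 + 0.1327·(-0.0148))/6.0305 = -0.1800.
x_1 = (1.4606 + 2.3735·(-0.1800) + 3.2863·(-0.0148))/5.4772 = 0.1798.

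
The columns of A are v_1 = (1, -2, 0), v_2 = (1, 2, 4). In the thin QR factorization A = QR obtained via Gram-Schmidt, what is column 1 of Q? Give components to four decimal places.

e_1 = v_1/‖v_1‖ = (1, -2, 0)/2.2361 = (0.4472, -0.8944, 0.0000).

e_1 = (0.4472, -0.8944, 0.0000)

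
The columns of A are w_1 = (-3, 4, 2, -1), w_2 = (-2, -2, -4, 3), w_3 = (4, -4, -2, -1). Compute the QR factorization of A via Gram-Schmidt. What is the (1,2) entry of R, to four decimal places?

q_1 = w_1/‖w_1‖ = (-3, 4, 2, -1)/5.4772 = (-0.5477, 0.7303, 0.3651, -0.1826).
r_{12} = q_1·w_2 = -2.3735.

r_{12} = -2.3735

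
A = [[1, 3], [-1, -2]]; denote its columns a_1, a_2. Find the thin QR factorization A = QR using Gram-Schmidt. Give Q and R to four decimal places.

Q = [[0.7071, 0.7071], [-0.7071, 0.7071]], R = [[1.4142, 3.5355], [0.0000, 0.7071]]

a_1 = (1, -1); ‖a_1‖ = 1.4142, so q_1 = (0.7071, -0.7071).
q_1·a_2 = 0.7071·3 + (-0.7071)·(-2) = 3.5355.
u_2 = a_2 − 3.5355·q_1 = (0.5000, 0.5000).
‖u_2‖ = 0.7071, so q_2 = (0.7071, 0.7071).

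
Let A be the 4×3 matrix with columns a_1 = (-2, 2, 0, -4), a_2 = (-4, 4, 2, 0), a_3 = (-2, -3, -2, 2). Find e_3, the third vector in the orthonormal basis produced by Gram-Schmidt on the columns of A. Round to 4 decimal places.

e_3 = (-0.7263, -0.4949, -0.4628, 0.1157)

a_1 = (-2, 2, 0, -4); ‖a_1‖ = 4.8990, so e_1 = (-0.4082, 0.4082, 0.0000, -0.8165).
e_1·a_2 = (-0.4082)·(-4) + 0.4082·4 + 0.0000·2 + (-0.8165)·0 = 3.2660.
u_2 = a_2 − 3.2660·e_1 = (-2.6667, 2.6667, 2.0000, 2.6667).
‖u_2‖ = 5.0332, so e_2 = (-0.5298, 0.5298, 0.3974, 0.5298).
e_1·a_3 = (-0.4082)·(-2) + 0.4082·(-3) + 0.0000·(-2) + (-0.8165)·2 = -2.0412; e_2·a_3 = (-0.5298)·(-2) + 0.5298·(-3) + 0.3974·(-2) + 0.5298·2 = -0.2649.
u_3 = a_3 + 2.0412·e_1 + 0.2649·e_2 = (-2.9737, -2.0263, -1.8947, 0.4737).
‖u_3‖ = 4.0943, so e_3 = (-0.7263, -0.4949, -0.4628, 0.1157).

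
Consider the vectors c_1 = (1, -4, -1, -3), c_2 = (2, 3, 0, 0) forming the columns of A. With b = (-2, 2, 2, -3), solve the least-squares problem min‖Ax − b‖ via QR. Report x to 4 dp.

q_1 = c_1/‖c_1‖ = (1, -4, -1, -3)/5.1962 = (0.1925, -0.7698, -0.1925, -0.5774).
r_{12} = q_1·c_2 = -1.9245.
u_2 = c_2 + 1.9245·q_1 = (2.3704, 1.5185, -0.3704, -1.1111).
‖u_2‖ = 3.0490, so q_2 = (0.7774, 0.4980, -0.1215, -0.3644).
Qᵀb = (-0.5774, 0.2915).
Back-substitute: x_2 = 0.2915/3.0490 = 0.0956.
x_1 = (-0.5774 + 1.9245·0.0956)/5.1962 = -0.0757.

x = (-0.0757, 0.0956)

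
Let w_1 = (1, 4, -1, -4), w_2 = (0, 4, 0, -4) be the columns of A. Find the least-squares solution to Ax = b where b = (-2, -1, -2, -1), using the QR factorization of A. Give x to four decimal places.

x = (0.0000, 0.0000)

w_1 = (1, 4, -1, -4); ‖w_1‖ = 5.8310, so e_1 = (0.1715, 0.6860, -0.1715, -0.6860).
e_1·w_2 = 0.1715·0 + 0.6860·4 + (-0.1715)·0 + (-0.6860)·(-4) = 5.4880.
u_2 = w_2 − 5.4880·e_1 = (-0.9412, 0.2353, 0.9412, -0.2353).
‖u_2‖ = 1.3720, so e_2 = (-0.6860, 0.1715, 0.6860, -0.1715).
Qᵀb = (0.0000, 0.0000).
Back-substitute: x_2 = 0.0000/1.3720 = 0.0000.
x_1 = (0.0000 − 5.4880·0.0000)/5.8310 = 0.0000.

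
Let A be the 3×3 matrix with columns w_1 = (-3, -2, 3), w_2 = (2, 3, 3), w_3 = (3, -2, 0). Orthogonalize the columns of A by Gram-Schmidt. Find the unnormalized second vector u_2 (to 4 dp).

w_1 = (-3, -2, 3); ‖w_1‖ = 4.6904, so e_1 = (-0.6396, -0.4264, 0.6396).
e_1·w_2 = (-0.6396)·2 + (-0.4264)·3 + 0.6396·3 = -0.6396.
u_2 = w_2 + 0.6396·e_1 = (1.5909, 2.7273, 3.4091).

u_2 = (1.5909, 2.7273, 3.4091)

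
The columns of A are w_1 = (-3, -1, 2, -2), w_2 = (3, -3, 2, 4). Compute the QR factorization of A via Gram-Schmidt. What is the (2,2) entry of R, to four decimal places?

w_1 = (-3, -1, 2, -2); ‖w_1‖ = 4.2426, so q_1 = (-0.7071, -0.2357, 0.4714, -0.4714).
q_1·w_2 = (-0.7071)·3 + (-0.2357)·(-3) + 0.4714·2 + (-0.4714)·4 = -2.3570.
u_2 = w_2 + 2.3570·q_1 = (1.3333, -3.5556, 3.1111, 2.8889).
r_{22} = ‖u_2‖ = 5.6960.

r_{22} = 5.6960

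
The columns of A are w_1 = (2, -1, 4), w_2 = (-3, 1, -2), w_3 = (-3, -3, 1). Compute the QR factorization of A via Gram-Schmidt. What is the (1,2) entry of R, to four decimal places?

r_{12} = -3.2733

w_1 = (2, -1, 4); ‖w_1‖ = 4.5826, so e_1 = (0.4364, -0.2182, 0.8729).
r_{12} = e_1·w_2 = -3.2733.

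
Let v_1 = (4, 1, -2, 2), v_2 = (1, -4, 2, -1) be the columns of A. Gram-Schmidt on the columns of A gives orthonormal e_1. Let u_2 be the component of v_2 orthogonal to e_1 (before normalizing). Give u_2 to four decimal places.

v_1 = (4, 1, -2, 2); ‖v_1‖ = 5.0000, so e_1 = (0.8000, 0.2000, -0.4000, 0.4000).
e_1·v_2 = 0.8000·1 + 0.2000·(-4) + (-0.4000)·2 + 0.4000·(-1) = -1.2000.
u_2 = v_2 + 1.2000·e_1 = (1.9600, -3.7600, 1.5200, -0.5200).

u_2 = (1.9600, -3.7600, 1.5200, -0.5200)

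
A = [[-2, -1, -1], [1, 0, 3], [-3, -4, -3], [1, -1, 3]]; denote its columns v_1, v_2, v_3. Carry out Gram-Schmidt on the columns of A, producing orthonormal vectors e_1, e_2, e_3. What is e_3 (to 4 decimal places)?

e_3 = (0.7665, 0.5408, -0.2512, 0.2385)

e_1 = v_1/‖v_1‖ = (-2, 1, -3, 1)/3.8730 = (-0.5164, 0.2582, -0.7746, 0.2582).
r_{12} = e_1·v_2 = 3.3566.
u_2 = v_2 − 3.3566·e_1 = (0.7333, -0.8667, -1.4000, -1.8667).
‖u_2‖ = 2.5949, so e_2 = (0.2826, -0.3340, -0.5395, -0.7194).
r_{13} = e_1·v_3 = 4.3894; r_{23} = e_2·v_3 = -1.8241.
u_3 = v_3 − 4.3894·e_1 + 1.8241·e_2 = (1.7822, 1.2574, -0.5842, 0.5545).
‖u_3‖ = 2.3251, so e_3 = (0.7665, 0.5408, -0.2512, 0.2385).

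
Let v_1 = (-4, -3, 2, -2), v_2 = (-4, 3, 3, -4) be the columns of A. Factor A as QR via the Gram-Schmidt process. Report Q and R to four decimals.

Q = [[-0.6963, -0.2403], [-0.5222, 0.8110], [0.3482, 0.2854], [-0.3482, -0.4506]], R = [[5.7446, 3.6556], [0.0000, 6.0528]]

v_1 = (-4, -3, 2, -2); ‖v_1‖ = 5.7446, so q_1 = (-0.6963, -0.5222, 0.3482, -0.3482).
q_1·v_2 = (-0.6963)·(-4) + (-0.5222)·3 + 0.3482·3 + (-0.3482)·(-4) = 3.6556.
u_2 = v_2 − 3.6556·q_1 = (-1.4545, 4.9091, 1.7273, -2.7273).
‖u_2‖ = 6.0528, so q_2 = (-0.2403, 0.8110, 0.2854, -0.4506).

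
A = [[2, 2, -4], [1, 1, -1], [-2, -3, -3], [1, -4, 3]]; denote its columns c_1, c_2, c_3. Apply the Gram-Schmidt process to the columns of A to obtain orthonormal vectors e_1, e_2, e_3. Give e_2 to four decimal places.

e_2 = (0.1198, 0.0599, -0.3194, -0.9381)

c_1 = (2, 1, -2, 1); ‖c_1‖ = 3.1623, so e_1 = (0.6325, 0.3162, -0.6325, 0.3162).
e_1·c_2 = 0.6325·2 + 0.3162·1 + (-0.6325)·(-3) + 0.3162·(-4) = 2.2136.
u_2 = c_2 − 2.2136·e_1 = (0.6000, 0.3000, -1.6000, -4.7000).
‖u_2‖ = 5.0100, so e_2 = (0.1198, 0.0599, -0.3194, -0.9381).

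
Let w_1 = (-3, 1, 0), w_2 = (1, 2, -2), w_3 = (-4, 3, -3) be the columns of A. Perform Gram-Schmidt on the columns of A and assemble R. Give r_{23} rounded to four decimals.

w_1 = (-3, 1, 0); ‖w_1‖ = 3.1623, so e_1 = (-0.9487, 0.3162, 0.0000).
e_1·w_2 = (-0.9487)·1 + 0.3162·2 + 0.0000·(-2) = -0.3162.
u_2 = w_2 + 0.3162·e_1 = (0.7000, 2.1000, -2.0000).
‖u_2‖ = 2.9833, so e_2 = (0.2346, 0.7039, -0.6704).
r_{23} = e_2·w_3 = 3.1844.

r_{23} = 3.1844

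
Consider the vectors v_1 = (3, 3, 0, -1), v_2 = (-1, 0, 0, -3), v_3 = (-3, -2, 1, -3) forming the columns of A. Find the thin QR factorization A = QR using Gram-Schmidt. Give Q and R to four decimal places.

Q = [[0.6882, -0.3162, 0.0938], [0.6882, 0.0000, -0.1042], [0.0000, 0.0000, 0.9896], [-0.2294, -0.9487, -0.0313]], R = [[4.3589, 0.0000, -2.7530], [0.0000, 3.1623, 3.7947], [0.0000, 0.0000, 1.0105]]

v_1 = (3, 3, 0, -1); ‖v_1‖ = 4.3589, so e_1 = (0.6882, 0.6882, 0.0000, -0.2294).
e_1·v_2 = 0.6882·(-1) + 0.6882·0 + 0.0000·0 + (-0.2294)·(-3) = 0.0000.
u_2 = v_2 − 0.0000·e_1 = (-1.0000, 0.0000, 0.0000, -3.0000).
‖u_2‖ = 3.1623, so e_2 = (-0.3162, 0.0000, 0.0000, -0.9487).
e_1·v_3 = 0.6882·(-3) + 0.6882·(-2) + 0.0000·1 + (-0.2294)·(-3) = -2.7530; e_2·v_3 = (-0.3162)·(-3) + (0.0000)·(-2) + 0.0000·1 + (-0.9487)·(-3) = 3.7947.
u_3 = v_3 + 2.7530·e_1 − 3.7947·e_2 = (0.0947, -0.1053, 1.0000, -0.0316).
‖u_3‖ = 1.0105, so e_3 = (0.0938, -0.1042, 0.9896, -0.0313).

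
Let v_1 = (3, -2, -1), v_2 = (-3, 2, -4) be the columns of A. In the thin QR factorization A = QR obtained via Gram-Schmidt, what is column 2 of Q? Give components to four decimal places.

q_2 = (-0.2224, 0.1482, -0.9636)

v_1 = (3, -2, -1); ‖v_1‖ = 3.7417, so q_1 = (0.8018, -0.5345, -0.2673).
q_1·v_2 = 0.8018·(-3) + (-0.5345)·2 + (-0.2673)·(-4) = -2.4054.
u_2 = v_2 + 2.4054·q_1 = (-1.0714, 0.7143, -4.6429).
‖u_2‖ = 4.8181, so q_2 = (-0.2224, 0.1482, -0.9636).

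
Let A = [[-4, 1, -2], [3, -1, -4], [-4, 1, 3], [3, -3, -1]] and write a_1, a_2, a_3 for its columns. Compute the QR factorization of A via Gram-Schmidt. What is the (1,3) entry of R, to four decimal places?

e_1 = a_1/‖a_1‖ = (-4, 3, -4, 3)/7.0711 = (-0.5657, 0.4243, -0.5657, 0.4243).
r_{13} = e_1·a_3 = -2.6870.

r_{13} = -2.6870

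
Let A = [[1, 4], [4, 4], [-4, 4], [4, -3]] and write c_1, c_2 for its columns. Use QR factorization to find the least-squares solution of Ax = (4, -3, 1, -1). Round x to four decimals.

x = (-0.3019, 0.1506)

c_1 = (1, 4, -4, 4); ‖c_1‖ = 7.0000, so e_1 = (0.1429, 0.5714, -0.5714, 0.5714).
e_1·c_2 = 0.1429·4 + 0.5714·4 + (-0.5714)·4 + 0.5714·(-3) = -1.1429.
u_2 = c_2 + 1.1429·e_1 = (4.1633, 4.6531, 3.3469, -2.3469).
‖u_2‖ = 7.4628, so e_2 = (0.5579, 0.6235, 0.4485, -0.3145).
Qᵀb = (-2.2857, 1.1239).
Back-substitute: x_2 = 1.1239/7.4628 = 0.1506.
x_1 = (-2.2857 + 1.1429·0.1506)/7.0000 = -0.3019.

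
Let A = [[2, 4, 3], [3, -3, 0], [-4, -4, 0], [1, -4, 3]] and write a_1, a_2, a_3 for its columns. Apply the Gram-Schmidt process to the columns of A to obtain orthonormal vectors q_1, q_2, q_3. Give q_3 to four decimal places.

q_1 = a_1/‖a_1‖ = (2, 3, -4, 1)/5.4772 = (0.3651, 0.5477, -0.7303, 0.1826).
r_{12} = q_1·a_2 = 2.0083.
u_2 = a_2 − 2.0083·q_1 = (3.2667, -4.1000, -2.5333, -4.3667).
‖u_2‖ = 7.2778, so q_2 = (0.4489, -0.5634, -0.3481, -0.6000).
r_{13} = q_1·a_3 = 1.6432; r_{23} = q_2·a_3 = -0.4534.
u_3 = a_3 − 1.6432·q_1 + 0.4534·q_2 = (2.6035, -1.1554, 1.0422, 2.4279).
‖u_3‖ = 3.8852, so q_3 = (0.6701, -0.2974, 0.2682, 0.6249).

q_3 = (0.6701, -0.2974, 0.2682, 0.6249)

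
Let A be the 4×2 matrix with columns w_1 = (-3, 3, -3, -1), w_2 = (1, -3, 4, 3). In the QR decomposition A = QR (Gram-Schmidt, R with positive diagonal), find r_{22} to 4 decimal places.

r_{22} = 2.9940

w_1 = (-3, 3, -3, -1); ‖w_1‖ = 5.2915, so e_1 = (-0.5669, 0.5669, -0.5669, -0.1890).
e_1·w_2 = (-0.5669)·1 + 0.5669·(-3) + (-0.5669)·4 + (-0.1890)·3 = -5.1025.
u_2 = w_2 + 5.1025·e_1 = (-1.8929, -0.1071, 1.1071, 2.0357).
r_{22} = ‖u_2‖ = 2.9940.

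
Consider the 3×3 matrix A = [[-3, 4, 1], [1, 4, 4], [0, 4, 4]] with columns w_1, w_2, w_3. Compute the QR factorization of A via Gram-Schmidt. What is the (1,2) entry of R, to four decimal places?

w_1 = (-3, 1, 0); ‖w_1‖ = 3.1623, so e_1 = (-0.9487, 0.3162, 0.0000).
r_{12} = e_1·w_2 = -2.5298.

r_{12} = -2.5298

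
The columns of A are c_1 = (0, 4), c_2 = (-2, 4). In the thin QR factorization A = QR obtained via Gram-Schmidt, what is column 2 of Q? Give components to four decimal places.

e_2 = (-1.0000, 0.0000)

e_1 = c_1/‖c_1‖ = (0, 4)/4.0000 = (0.0000, 1.0000).
r_{12} = e_1·c_2 = 4.0000.
u_2 = c_2 − 4.0000·e_1 = (-2.0000, 0.0000).
‖u_2‖ = 2.0000, so e_2 = (-1.0000, 0.0000).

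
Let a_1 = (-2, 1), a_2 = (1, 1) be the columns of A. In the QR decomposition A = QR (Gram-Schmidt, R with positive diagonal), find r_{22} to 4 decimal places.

a_1 = (-2, 1); ‖a_1‖ = 2.2361, so q_1 = (-0.8944, 0.4472).
q_1·a_2 = (-0.8944)·1 + 0.4472·1 = -0.4472.
u_2 = a_2 + 0.4472·q_1 = (0.6000, 1.2000).
r_{22} = ‖u_2‖ = 1.3416.

r_{22} = 1.3416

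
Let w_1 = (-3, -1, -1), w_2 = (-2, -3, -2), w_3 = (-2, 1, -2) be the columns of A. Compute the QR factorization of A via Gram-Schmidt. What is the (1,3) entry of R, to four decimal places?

r_{13} = 2.1106

w_1 = (-3, -1, -1); ‖w_1‖ = 3.3166, so e_1 = (-0.9045, -0.3015, -0.3015).
r_{13} = e_1·w_3 = 2.1106.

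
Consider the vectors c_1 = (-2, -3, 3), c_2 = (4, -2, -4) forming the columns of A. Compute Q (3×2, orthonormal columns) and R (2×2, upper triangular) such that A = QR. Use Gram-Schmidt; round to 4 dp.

Q = [[-0.4264, 0.5240], [-0.6396, -0.7510], [0.6396, -0.4017]], R = [[4.6904, -2.9848], [0.0000, 5.2049]]

c_1 = (-2, -3, 3); ‖c_1‖ = 4.6904, so e_1 = (-0.4264, -0.6396, 0.6396).
e_1·c_2 = (-0.4264)·4 + (-0.6396)·(-2) + 0.6396·(-4) = -2.9848.
u_2 = c_2 + 2.9848·e_1 = (2.7273, -3.9091, -2.0909).
‖u_2‖ = 5.2049, so e_2 = (0.5240, -0.7510, -0.4017).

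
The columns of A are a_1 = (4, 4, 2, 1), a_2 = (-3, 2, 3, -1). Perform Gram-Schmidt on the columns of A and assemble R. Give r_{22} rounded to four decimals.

r_{22} = 4.7930

a_1 = (4, 4, 2, 1); ‖a_1‖ = 6.0828, so e_1 = (0.6576, 0.6576, 0.3288, 0.1644).
e_1·a_2 = 0.6576·(-3) + 0.6576·2 + 0.3288·3 + 0.1644·(-1) = 0.1644.
u_2 = a_2 − 0.1644·e_1 = (-3.1081, 1.8919, 2.9459, -1.0270).
r_{22} = ‖u_2‖ = 4.7930.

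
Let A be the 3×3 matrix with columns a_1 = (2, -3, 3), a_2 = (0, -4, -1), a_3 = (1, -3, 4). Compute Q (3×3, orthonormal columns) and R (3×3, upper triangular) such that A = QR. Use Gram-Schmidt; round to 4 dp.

Q = [[0.4264, -0.2242, -0.8763], [-0.6396, -0.7598, -0.1168], [0.6396, -0.6103, 0.4674]], R = [[4.6904, 1.9188, 4.9036], [0.0000, 3.6494, -0.3861], [0.0000, 0.0000, 1.3437]]

a_1 = (2, -3, 3); ‖a_1‖ = 4.6904, so e_1 = (0.4264, -0.6396, 0.6396).
e_1·a_2 = 0.4264·0 + (-0.6396)·(-4) + 0.6396·(-1) = 1.9188.
u_2 = a_2 − 1.9188·e_1 = (-0.8182, -2.7727, -2.2273).
‖u_2‖ = 3.6494, so e_2 = (-0.2242, -0.7598, -0.6103).
e_1·a_3 = 0.4264·1 + (-0.6396)·(-3) + 0.6396·4 = 4.9036; e_2·a_3 = (-0.2242)·1 + (-0.7598)·(-3) + (-0.6103)·4 = -0.3861.
u_3 = a_3 − 4.9036·e_1 + 0.3861·e_2 = (-1.1775, -0.1570, 0.6280).
‖u_3‖ = 1.3437, so e_3 = (-0.8763, -0.1168, 0.4674).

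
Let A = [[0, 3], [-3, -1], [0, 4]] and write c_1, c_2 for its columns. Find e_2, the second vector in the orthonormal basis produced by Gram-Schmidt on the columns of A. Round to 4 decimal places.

e_1 = c_1/‖c_1‖ = (0, -3, 0)/3.0000 = (0.0000, -1.0000, 0.0000).
r_{12} = e_1·c_2 = 1.0000.
u_2 = c_2 − 1.0000·e_1 = (3.0000, 0.0000, 4.0000).
‖u_2‖ = 5.0000, so e_2 = (0.6000, 0.0000, 0.8000).

e_2 = (0.6000, 0.0000, 0.8000)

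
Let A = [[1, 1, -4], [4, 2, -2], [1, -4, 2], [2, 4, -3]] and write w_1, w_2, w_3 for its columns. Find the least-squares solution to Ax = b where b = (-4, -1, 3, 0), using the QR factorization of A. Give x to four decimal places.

e_1 = w_1/‖w_1‖ = (1, 4, 1, 2)/4.6904 = (0.2132, 0.8528, 0.2132, 0.4264).
r_{12} = e_1·w_2 = 2.7716.
u_2 = w_2 − 2.7716·e_1 = (0.4091, -0.3636, -4.5909, 2.8182).
‖u_2‖ = 5.4146, so e_2 = (0.0756, -0.0672, -0.8479, 0.5205).
r_{13} = e_1·w_3 = -3.4112; r_{23} = e_2·w_3 = -3.4251.
u_3 = w_3 + 3.4112·e_1 + 3.4251·e_2 = (-3.0140, 0.6791, -0.1767, 0.2372).
‖u_3‖ = 3.1036, so e_3 = (-0.9711, 0.2188, -0.0569, 0.0764).
Qᵀb = (-1.0660, -2.7787, 3.4948).
Back-substitute: x_3 = 3.4948/3.1036 = 1.1260.
x_2 = (-2.7787 + 3.4251·1.1260)/5.4146 = 0.1991.
x_1 = (-1.0660 − 2.7716·0.1991 + 3.4112·1.1260)/4.6904 = 0.4740.

x = (0.4740, 0.1991, 1.1260)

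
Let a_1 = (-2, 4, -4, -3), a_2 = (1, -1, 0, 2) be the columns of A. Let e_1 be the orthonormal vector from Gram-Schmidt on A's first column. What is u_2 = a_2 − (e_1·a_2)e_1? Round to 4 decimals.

u_2 = (0.4667, 0.0667, -1.0667, 1.2000)

a_1 = (-2, 4, -4, -3); ‖a_1‖ = 6.7082, so e_1 = (-0.2981, 0.5963, -0.5963, -0.4472).
e_1·a_2 = (-0.2981)·1 + 0.5963·(-1) + (-0.5963)·0 + (-0.4472)·2 = -1.7889.
u_2 = a_2 + 1.7889·e_1 = (0.4667, 0.0667, -1.0667, 1.2000).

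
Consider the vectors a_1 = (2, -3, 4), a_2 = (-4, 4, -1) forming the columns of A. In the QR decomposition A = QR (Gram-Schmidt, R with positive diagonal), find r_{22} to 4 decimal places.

r_{22} = 3.6246

a_1 = (2, -3, 4); ‖a_1‖ = 5.3852, so q_1 = (0.3714, -0.5571, 0.7428).
q_1·a_2 = 0.3714·(-4) + (-0.5571)·4 + 0.7428·(-1) = -4.4567.
u_2 = a_2 + 4.4567·q_1 = (-2.3448, 1.5172, 2.3103).
r_{22} = ‖u_2‖ = 3.6246.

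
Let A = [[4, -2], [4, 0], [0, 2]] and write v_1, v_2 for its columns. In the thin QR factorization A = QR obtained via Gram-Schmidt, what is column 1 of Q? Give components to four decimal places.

q_1 = (0.7071, 0.7071, 0.0000)

v_1 = (4, 4, 0); ‖v_1‖ = 5.6569, so q_1 = (0.7071, 0.7071, 0.0000).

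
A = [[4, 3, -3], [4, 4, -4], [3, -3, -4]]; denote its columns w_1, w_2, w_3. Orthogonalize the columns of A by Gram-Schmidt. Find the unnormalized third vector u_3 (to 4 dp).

w_1 = (4, 4, 3); ‖w_1‖ = 6.4031, so q_1 = (0.6247, 0.6247, 0.4685).
q_1·w_2 = 0.6247·3 + 0.6247·4 + 0.4685·(-3) = 2.9673.
u_2 = w_2 − 2.9673·q_1 = (1.1463, 2.1463, -4.3902).
‖u_2‖ = 5.0195, so q_2 = (0.2284, 0.4276, -0.8746).
q_1·w_3 = 0.6247·(-3) + 0.6247·(-4) + 0.4685·(-4) = -6.2470; q_2·w_3 = 0.2284·(-3) + 0.4276·(-4) + (-0.8746)·(-4) = 1.1030.
u_3 = w_3 + 6.2470·q_1 − 1.1030·q_2 = (0.6505, -0.5692, -0.1084).

u_3 = (0.6505, -0.5692, -0.1084)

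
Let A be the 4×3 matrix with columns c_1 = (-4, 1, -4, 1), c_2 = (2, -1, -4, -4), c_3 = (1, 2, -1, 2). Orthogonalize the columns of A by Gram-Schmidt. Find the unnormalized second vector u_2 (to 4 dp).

u_2 = (2.3529, -1.0882, -3.6471, -4.0882)

c_1 = (-4, 1, -4, 1); ‖c_1‖ = 5.8310, so e_1 = (-0.6860, 0.1715, -0.6860, 0.1715).
e_1·c_2 = (-0.6860)·2 + 0.1715·(-1) + (-0.6860)·(-4) + 0.1715·(-4) = 0.5145.
u_2 = c_2 − 0.5145·e_1 = (2.3529, -1.0882, -3.6471, -4.0882).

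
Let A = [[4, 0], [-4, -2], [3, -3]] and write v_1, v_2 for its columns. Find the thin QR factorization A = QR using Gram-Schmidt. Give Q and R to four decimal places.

Q = [[0.6247, 0.0271], [-0.6247, -0.5823], [0.4685, -0.8125]], R = [[6.4031, -0.1562], [0.0000, 3.6022]]

v_1 = (4, -4, 3); ‖v_1‖ = 6.4031, so q_1 = (0.6247, -0.6247, 0.4685).
q_1·v_2 = 0.6247·0 + (-0.6247)·(-2) + 0.4685·(-3) = -0.1562.
u_2 = v_2 + 0.1562·q_1 = (0.0976, -2.0976, -2.9268).
‖u_2‖ = 3.6022, so q_2 = (0.0271, -0.5823, -0.8125).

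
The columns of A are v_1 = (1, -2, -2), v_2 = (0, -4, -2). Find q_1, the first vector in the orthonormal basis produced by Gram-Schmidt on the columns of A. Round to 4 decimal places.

q_1 = (0.3333, -0.6667, -0.6667)

v_1 = (1, -2, -2); ‖v_1‖ = 3.0000, so q_1 = (0.3333, -0.6667, -0.6667).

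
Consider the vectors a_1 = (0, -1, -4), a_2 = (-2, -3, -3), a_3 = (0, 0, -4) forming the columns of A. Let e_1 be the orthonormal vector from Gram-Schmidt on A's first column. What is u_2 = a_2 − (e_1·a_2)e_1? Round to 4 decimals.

a_1 = (0, -1, -4); ‖a_1‖ = 4.1231, so e_1 = (0.0000, -0.2425, -0.9701).
e_1·a_2 = 0.0000·(-2) + (-0.2425)·(-3) + (-0.9701)·(-3) = 3.6380.
u_2 = a_2 − 3.6380·e_1 = (-2.0000, -2.1176, 0.5294).

u_2 = (-2.0000, -2.1176, 0.5294)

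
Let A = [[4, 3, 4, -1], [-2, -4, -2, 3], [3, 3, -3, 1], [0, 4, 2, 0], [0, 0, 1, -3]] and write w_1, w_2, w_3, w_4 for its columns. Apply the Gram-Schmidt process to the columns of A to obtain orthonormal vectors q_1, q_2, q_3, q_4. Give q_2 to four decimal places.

q_2 = (-0.2182, -0.4364, 0.0000, 0.8729, 0.0000)

w_1 = (4, -2, 3, 0, 0); ‖w_1‖ = 5.3852, so q_1 = (0.7428, -0.3714, 0.5571, 0.0000, 0.0000).
q_1·w_2 = 0.7428·3 + (-0.3714)·(-4) + 0.5571·3 + 0.0000·4 + 0.0000·0 = 5.3852.
u_2 = w_2 − 5.3852·q_1 = (-1.0000, -2.0000, 0.0000, 4.0000, 0.0000).
‖u_2‖ = 4.5826, so q_2 = (-0.2182, -0.4364, 0.0000, 0.8729, 0.0000).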